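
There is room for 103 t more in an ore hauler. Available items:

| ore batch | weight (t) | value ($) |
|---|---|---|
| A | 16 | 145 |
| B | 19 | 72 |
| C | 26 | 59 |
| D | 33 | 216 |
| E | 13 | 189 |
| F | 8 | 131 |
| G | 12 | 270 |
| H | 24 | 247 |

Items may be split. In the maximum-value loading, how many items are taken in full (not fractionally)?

5

Ratios (sorted): G 22.50, F 16.38, E 14.54, H 10.29, A 9.06, D 6.55, B 3.79, C 2.27
take G (12 @ 270); take F (8 @ 131); take E (13 @ 189); take H (24 @ 247); take A (16 @ 145); take 30/33 of D → 196.36. Capacity used 103/103.
5 item(s) taken whole; one partial (take 30/33 of D).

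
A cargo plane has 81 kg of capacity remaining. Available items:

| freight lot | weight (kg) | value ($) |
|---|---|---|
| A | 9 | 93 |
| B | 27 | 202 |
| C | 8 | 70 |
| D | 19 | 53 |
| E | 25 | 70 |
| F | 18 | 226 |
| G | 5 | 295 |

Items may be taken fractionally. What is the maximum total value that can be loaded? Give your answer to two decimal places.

Sort by value per unit weight and fill in that order.
Order: G (295/5=59.00) > F (226/18=12.56) > A (93/9=10.33) > C (70/8=8.75) > B (202/27=7.48) > E (70/25=2.80) > D (53/19=2.79)
Fill: take G (5 @ 295) → take F (18 @ 226) → take A (9 @ 93) → take C (8 @ 70) → take B (27 @ 202) → take 14/25 of E → 39.20; 81/81 used.
Total value = 925.20

925.20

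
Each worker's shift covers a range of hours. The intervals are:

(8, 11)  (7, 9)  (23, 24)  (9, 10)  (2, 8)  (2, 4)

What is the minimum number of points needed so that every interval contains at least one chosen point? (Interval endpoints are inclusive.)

3

Sort by right endpoint; whenever an interval is uncovered, place a point at its right end.
By right end: [2,4]  [2,8]  [7,9]  [9,10]  [8,11]  [23,24]
[2,4] uncovered → point at 4; [7,9] uncovered → point at 9; [23,24] uncovered → point at 24.
Points: 4, 9, 24 (3 total).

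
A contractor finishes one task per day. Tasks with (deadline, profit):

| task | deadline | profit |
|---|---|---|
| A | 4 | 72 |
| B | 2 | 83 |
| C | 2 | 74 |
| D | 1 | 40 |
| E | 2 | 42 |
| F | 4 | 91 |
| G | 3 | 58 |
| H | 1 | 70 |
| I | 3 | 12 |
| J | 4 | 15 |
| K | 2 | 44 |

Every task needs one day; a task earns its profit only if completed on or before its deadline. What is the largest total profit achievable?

Take jobs in profit order; each goes to the latest open slot no later than its deadline.
By profit: F(d4,91), B(d2,83), C(d2,74), A(d4,72), H(d1,70), G(d3,58), K(d2,44), E(d2,42), D(d1,40), J(d4,15), I(d3,12)
F→slot 4; B→slot 2; C→slot 1; A→slot 3; H skipped; G skipped; K skipped; E skipped; D skipped; J skipped; I skipped.
Profit = 74 + 83 + 72 + 91 = 320

320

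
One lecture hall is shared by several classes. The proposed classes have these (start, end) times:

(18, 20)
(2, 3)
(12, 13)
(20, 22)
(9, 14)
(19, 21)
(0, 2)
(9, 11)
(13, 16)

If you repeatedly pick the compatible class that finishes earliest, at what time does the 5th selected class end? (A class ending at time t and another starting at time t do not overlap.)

By end time: (0,2), (2,3), (9,11), (12,13), (9,14), (13,16), (18,20), (19,21), (20,22).
Pick (0,2); next start ≥ 2 → (2,3); next start ≥ 3 → (9,11); next start ≥ 11 → (12,13); next start ≥ 13 → (13,16); next start ≥ 16 → (18,20); next start ≥ 20 → (20,22).
Selected: (0,2) (2,3) (9,11) (12,13) (13,16) (18,20) (20,22)

16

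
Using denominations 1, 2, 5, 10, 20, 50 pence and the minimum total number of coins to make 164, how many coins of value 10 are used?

1

Use the largest denomination that fits, subtract, and repeat.
164 = 3×50 + 1×10 + 2×2
Count of 10: 1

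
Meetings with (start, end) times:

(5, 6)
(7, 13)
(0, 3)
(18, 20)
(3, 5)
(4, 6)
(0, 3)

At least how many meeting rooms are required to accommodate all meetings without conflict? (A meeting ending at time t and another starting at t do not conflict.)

2

Events (time:±→running): 0:+→1 0:+→2 … peak 2.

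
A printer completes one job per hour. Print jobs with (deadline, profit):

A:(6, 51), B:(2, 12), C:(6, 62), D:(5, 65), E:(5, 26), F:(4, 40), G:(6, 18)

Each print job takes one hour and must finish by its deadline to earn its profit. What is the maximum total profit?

262

Sort by profit descending; place each in the latest free slot ≤ its deadline.
Profit order: D=65 C=62 A=51 F=40 E=26 G=18 B=12
Assign: D→slot 5, C→slot 6, A→slot 4, F→slot 3, E→slot 2, G→slot 1, B skipped.
Slots: [1:G] [2:E] [3:F] [4:A] [5:D] [6:C]
Profit = 18 + 26 + 40 + 51 + 65 + 62 = 262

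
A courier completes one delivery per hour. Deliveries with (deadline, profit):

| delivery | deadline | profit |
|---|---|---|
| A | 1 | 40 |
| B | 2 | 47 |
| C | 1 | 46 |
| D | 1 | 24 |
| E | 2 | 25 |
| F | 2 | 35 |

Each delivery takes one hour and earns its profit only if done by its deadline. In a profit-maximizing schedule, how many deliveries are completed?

By profit: B(d2,47), C(d1,46), A(d1,40), F(d2,35), E(d2,25), D(d1,24)
B→slot 2; C→slot 1; A skipped; F skipped; E skipped; D skipped.
2 of 6 scheduled.

2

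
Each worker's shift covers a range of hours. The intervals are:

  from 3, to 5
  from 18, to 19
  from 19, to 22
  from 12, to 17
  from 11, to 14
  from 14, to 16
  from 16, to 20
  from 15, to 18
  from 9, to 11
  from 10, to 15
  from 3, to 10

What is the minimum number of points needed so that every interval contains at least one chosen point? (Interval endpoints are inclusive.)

Process intervals by earliest right end; each time one isn't hit yet, stab at its right endpoint.
Sorted: [3,5] [3,10] [9,11] [11,14] [10,15] [14,16] [12,17] [15,18] [18,19] [16,20] [19,22]
{[3,5],[3,10]} hit by 5; {[9,11],[11,14],[10,15]} hit by 11; {[14,16],[12,17],[15,18]} hit by 16; {[18,19],[16,20],[19,22]} hit by 19.
Points: 5, 11, 16, 19 (4 total).

4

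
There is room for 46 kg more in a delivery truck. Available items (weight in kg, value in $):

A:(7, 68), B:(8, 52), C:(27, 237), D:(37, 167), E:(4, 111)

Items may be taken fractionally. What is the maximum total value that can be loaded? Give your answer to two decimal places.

Greedy by value/weight ratio, highest first.
Ratios (sorted): E 27.75, A 9.71, C 8.78, B 6.50, D 4.51
take E (4 @ 111); take A (7 @ 68); take C (27 @ 237); take B (8 @ 52). Capacity used 46/46.
Total value = 468.00

468.00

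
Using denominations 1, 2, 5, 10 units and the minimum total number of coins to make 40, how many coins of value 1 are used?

0

40 = 4×10
Count of 1: 0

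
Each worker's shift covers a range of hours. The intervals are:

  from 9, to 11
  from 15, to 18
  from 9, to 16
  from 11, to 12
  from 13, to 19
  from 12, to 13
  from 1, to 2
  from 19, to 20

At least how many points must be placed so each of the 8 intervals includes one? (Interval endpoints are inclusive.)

Process intervals by earliest right end; each time one isn't hit yet, stab at its right endpoint.
Sorted: [1,2] [9,11] [11,12] [12,13] [9,16] [15,18] [13,19] [19,20]
{[1,2]} hit by 2; {[9,11],[11,12]} hit by 11; {[12,13],[9,16]} hit by 13; {[15,18],[13,19]} hit by 18; {[19,20]} hit by 20.
Points: 2, 11, 13, 18, 20 (5 total).

5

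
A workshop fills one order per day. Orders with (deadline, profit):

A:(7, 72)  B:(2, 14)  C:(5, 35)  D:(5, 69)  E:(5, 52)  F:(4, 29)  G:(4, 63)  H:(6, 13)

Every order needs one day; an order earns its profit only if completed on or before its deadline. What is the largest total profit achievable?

By profit: A(d7,72), D(d5,69), G(d4,63), E(d5,52), C(d5,35), F(d4,29), B(d2,14), H(d6,13)
A→slot 7; D→slot 5; G→slot 4; E→slot 3; C→slot 2; F→slot 1; B skipped; H→slot 6.
Profit = 29 + 35 + 52 + 63 + 69 + 13 + 72 = 333

333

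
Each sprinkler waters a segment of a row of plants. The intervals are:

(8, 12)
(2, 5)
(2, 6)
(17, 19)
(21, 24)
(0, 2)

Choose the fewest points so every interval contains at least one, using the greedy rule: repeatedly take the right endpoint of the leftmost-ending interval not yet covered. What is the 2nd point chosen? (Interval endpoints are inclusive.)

12

By right end: [0,2]  [2,5]  [2,6]  [8,12]  [17,19]  [21,24]
[0,2] uncovered → point at 2; [8,12] uncovered → point at 12; [17,19] uncovered → point at 19; [21,24] uncovered → point at 24.
Points: 2, 12, 19, 24 (4 total).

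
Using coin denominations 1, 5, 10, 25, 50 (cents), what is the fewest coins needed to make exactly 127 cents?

127 = 2×50 + 1×25 + 2×1
Total coins = 2 + 1 + 2 = 5

5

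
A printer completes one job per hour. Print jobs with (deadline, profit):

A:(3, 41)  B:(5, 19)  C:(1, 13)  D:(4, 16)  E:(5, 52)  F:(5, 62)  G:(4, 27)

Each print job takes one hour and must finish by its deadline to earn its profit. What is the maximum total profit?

201

Take jobs in profit order; each goes to the latest open slot no later than its deadline.
Profit order: F=62 E=52 A=41 G=27 B=19 D=16 C=13
Assign: F→slot 5, E→slot 4, A→slot 3, G→slot 2, B→slot 1, D skipped, C skipped.
Slots: [1:B] [2:G] [3:A] [4:E] [5:F]
Profit = 19 + 27 + 41 + 52 + 62 = 201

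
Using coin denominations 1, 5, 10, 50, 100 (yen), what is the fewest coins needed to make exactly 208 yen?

Use the largest denomination that fits, subtract, and repeat.
208 = 2×100 + 1×5 + 3×1
Total coins = 2 + 1 + 3 = 6

6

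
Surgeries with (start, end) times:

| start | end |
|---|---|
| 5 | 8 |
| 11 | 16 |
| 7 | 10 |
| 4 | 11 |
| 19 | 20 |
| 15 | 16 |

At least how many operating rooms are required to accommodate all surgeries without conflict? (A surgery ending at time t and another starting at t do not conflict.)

3

The answer is the maximum number of intervals overlapping at any instant.
Events (time:±→running): 4:+→1 5:+→2 7:+→3 … peak 3.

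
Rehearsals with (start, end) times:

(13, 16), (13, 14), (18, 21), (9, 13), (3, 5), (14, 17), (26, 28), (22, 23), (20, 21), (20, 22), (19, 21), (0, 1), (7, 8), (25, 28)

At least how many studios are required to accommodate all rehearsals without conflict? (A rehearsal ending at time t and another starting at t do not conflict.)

Count concurrent intervals with a sweep; the peak is the room count.
Events (time:±→running): 0:+→1 1:-→0 3:+→1 5:-→0 7:+→1 8:-→0 9:+→1 13:-→0 13:+→1 13:+→2 14:-→1 14:+→2 16:-→1 17:-→0 18:+→1 19:+→2 20:+→3 20:+→4 … peak 4.

4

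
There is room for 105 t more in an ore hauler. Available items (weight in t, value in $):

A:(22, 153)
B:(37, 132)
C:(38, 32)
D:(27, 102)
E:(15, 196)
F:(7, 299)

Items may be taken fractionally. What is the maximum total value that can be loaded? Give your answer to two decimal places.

871.30

Ratios (sorted): F 42.71, E 13.07, A 6.95, D 3.78, B 3.57, C 0.84
take F (7 @ 299); take E (15 @ 196); take A (22 @ 153); take D (27 @ 102); take 34/37 of B → 121.30. Capacity used 105/105.
Total value = 871.30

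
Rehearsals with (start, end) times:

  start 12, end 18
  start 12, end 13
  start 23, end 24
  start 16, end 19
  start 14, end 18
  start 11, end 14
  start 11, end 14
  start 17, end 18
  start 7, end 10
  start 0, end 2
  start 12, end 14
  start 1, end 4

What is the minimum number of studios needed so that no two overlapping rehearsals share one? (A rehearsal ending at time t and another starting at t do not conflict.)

5

The answer is the maximum number of intervals overlapping at any instant.
Events (time:±→running): 0:+→1 1:+→2 2:-→1 4:-→0 7:+→1 10:-→0 11:+→1 11:+→2 12:+→3 12:+→4 12:+→5 … peak 5.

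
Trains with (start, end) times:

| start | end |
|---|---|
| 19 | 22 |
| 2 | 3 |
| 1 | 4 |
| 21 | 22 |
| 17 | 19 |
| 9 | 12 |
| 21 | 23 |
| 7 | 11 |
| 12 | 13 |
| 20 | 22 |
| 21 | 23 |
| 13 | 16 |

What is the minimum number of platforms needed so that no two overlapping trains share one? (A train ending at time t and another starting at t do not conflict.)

The answer is the maximum number of intervals overlapping at any instant.
Events (time:±→running): 1:+→1 2:+→2 3:-→1 4:-→0 7:+→1 9:+→2 11:-→1 12:-→0 12:+→1 13:-→0 13:+→1 16:-→0 17:+→1 19:-→0 19:+→1 20:+→2 21:+→3 21:+→4 21:+→5 … peak 5.

5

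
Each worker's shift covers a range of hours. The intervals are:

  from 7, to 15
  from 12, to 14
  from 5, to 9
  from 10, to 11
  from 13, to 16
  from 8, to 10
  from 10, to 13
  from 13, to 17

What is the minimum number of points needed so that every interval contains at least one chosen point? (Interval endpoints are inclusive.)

3

Sorted: [5,9] [8,10] [10,11] [10,13] [12,14] [7,15] [13,16] [13,17]
{[5,9],[8,10]} hit by 9; {[10,11],[10,13]} hit by 11; {[12,14],[7,15],[13,16],[13,17]} hit by 14.
Points: 9, 11, 14 (3 total).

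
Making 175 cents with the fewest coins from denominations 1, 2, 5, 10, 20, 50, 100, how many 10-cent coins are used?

175 = 1×100 + 1×50 + 1×20 + 1×5
Count of 10: 0

0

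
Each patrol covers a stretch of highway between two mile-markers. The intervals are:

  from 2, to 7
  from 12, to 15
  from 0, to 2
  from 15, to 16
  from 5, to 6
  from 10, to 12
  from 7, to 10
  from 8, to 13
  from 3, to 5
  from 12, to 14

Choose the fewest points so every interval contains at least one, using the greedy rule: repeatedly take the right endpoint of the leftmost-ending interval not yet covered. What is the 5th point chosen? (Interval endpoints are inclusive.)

16

By right end: [0,2]  [3,5]  [5,6]  [2,7]  [7,10]  [10,12]  [8,13]  [12,14]  [12,15]  [15,16]
[0,2] uncovered → point at 2; [3,5] uncovered → point at 5; [7,10] uncovered → point at 10; [12,14] uncovered → point at 14; [15,16] uncovered → point at 16.
Points: 2, 5, 10, 14, 16 (5 total).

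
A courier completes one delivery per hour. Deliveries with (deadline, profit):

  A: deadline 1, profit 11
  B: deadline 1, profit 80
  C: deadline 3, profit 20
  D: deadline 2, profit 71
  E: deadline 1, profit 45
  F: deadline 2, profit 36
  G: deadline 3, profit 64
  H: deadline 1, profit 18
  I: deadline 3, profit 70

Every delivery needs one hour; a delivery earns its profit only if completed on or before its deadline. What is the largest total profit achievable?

221

Profit order: B=80 D=71 I=70 G=64 E=45 F=36 C=20 H=18 A=11
Assign: B→slot 1, D→slot 2, I→slot 3, G skipped, E skipped, F skipped, C skipped, H skipped, A skipped.
Slots: [1:B] [2:D] [3:I]
Profit = 80 + 71 + 70 = 221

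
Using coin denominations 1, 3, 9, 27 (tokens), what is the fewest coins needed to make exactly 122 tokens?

8

Use the largest denomination that fits, subtract, and repeat.
122 = 4×27 + 1×9 + 1×3 + 2×1
Total coins = 4 + 1 + 1 + 2 = 8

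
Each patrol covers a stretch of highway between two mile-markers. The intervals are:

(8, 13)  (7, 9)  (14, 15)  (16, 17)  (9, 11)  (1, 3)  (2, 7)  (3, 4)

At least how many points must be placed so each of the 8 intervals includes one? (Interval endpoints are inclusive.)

4

By right end: [1,3]  [3,4]  [2,7]  [7,9]  [9,11]  [8,13]  [14,15]  [16,17]
[1,3] uncovered → point at 3; [7,9] uncovered → point at 9; [14,15] uncovered → point at 15; [16,17] uncovered → point at 17.
Points: 3, 9, 15, 17 (4 total).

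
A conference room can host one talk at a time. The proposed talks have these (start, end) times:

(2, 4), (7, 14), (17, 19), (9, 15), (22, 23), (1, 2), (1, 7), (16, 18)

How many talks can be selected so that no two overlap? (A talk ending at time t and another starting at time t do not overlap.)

Greedy by earliest finish: after sorting by end time, pick each interval compatible with the last pick.
By end time: (1,2), (2,4), (1,7), (7,14), (9,15), (16,18), (17,19), (22,23).
Pick (1,2); next start ≥ 2 → (2,4); next start ≥ 4 → (7,14); next start ≥ 14 → (16,18); next start ≥ 18 → (22,23).
Selected 5 talks.

5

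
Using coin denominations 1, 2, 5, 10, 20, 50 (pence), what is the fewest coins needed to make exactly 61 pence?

3

Greedy: take as many of the largest coin as possible, then repeat with the remainder.
61 − 1×50→11 − 1×10→1 − 1×1→0
Total coins = 1 + 1 + 1 = 3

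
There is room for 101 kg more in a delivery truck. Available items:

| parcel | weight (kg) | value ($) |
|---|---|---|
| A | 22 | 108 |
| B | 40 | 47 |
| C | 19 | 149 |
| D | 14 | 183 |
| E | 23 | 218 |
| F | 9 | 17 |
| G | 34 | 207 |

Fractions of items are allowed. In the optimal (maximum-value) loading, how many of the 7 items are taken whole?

4

Ratios (sorted): D 13.07, E 9.48, C 7.84, G 6.09, A 4.91, F 1.89, B 1.18
take D (14 @ 183); take E (23 @ 218); take C (19 @ 149); take G (34 @ 207); take 11/22 of A → 54.00. Capacity used 101/101.
4 item(s) taken whole; one partial (take 11/22 of A).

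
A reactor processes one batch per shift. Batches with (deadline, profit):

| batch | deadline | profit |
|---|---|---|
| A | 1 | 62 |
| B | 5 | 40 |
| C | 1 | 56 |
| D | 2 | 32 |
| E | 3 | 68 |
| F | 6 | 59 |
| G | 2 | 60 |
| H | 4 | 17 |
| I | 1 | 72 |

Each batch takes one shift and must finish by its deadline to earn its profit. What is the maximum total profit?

316

Sort by profit descending; place each in the latest free slot ≤ its deadline.
Profit order: I=72 E=68 A=62 G=60 F=59 C=56 B=40 D=32 H=17
Assign: I→slot 1, E→slot 3, A skipped, G→slot 2, F→slot 6, C skipped, B→slot 5, D skipped, H→slot 4.
Slots: [1:I] [2:G] [3:E] [4:H] [5:B] [6:F]
Profit = 72 + 60 + 68 + 17 + 40 + 59 = 316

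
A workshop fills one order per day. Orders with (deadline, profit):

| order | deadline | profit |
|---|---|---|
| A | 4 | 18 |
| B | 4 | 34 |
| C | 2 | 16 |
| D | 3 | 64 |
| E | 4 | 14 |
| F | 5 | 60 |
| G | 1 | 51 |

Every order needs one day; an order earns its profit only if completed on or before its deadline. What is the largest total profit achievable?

227

By profit: D(d3,64), F(d5,60), G(d1,51), B(d4,34), A(d4,18), C(d2,16), E(d4,14)
D→slot 3; F→slot 5; G→slot 1; B→slot 4; A→slot 2; C skipped; E skipped.
Profit = 51 + 18 + 64 + 34 + 60 = 227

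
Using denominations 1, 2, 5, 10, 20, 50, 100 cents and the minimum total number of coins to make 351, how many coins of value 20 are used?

0

Use the largest denomination that fits, subtract, and repeat.
351 − 3×100→51 − 1×50→1 − 1×1→0
Count of 20: 0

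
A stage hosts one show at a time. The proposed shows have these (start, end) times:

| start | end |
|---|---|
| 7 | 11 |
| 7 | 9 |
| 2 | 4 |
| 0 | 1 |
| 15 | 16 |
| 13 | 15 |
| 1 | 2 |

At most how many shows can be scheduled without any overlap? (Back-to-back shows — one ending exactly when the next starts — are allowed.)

6

By end time: (0,1), (1,2), (2,4), (7,9), (7,11), (13,15), (15,16).
Pick (0,1); next start ≥ 1 → (1,2); next start ≥ 2 → (2,4); next start ≥ 4 → (7,9); next start ≥ 9 → (13,15); next start ≥ 15 → (15,16).
Selected 6 shows.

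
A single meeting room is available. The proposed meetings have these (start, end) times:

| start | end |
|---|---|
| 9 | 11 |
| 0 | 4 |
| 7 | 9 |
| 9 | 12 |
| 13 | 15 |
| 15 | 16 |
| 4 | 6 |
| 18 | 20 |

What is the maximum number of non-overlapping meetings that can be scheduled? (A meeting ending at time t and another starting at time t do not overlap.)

Greedy by earliest finish: after sorting by end time, pick each interval compatible with the last pick.
By end time: (0,4), (4,6), (7,9), (9,11), (9,12), (13,15), (15,16), (18,20).
Pick (0,4); next start ≥ 4 → (4,6); next start ≥ 6 → (7,9); next start ≥ 9 → (9,11); next start ≥ 11 → (13,15); next start ≥ 15 → (15,16); next start ≥ 16 → (18,20).
Selected 7 meetings.

7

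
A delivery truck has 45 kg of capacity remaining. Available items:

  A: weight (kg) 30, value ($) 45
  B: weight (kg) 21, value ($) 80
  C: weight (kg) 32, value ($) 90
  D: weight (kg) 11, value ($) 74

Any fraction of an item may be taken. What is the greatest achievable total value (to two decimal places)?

Sort by value per unit weight and fill in that order.
Ratios (sorted): D 6.73, B 3.81, C 2.81, A 1.50
take D (11 @ 74); take B (21 @ 80); take 13/32 of C → 36.56. Capacity used 45/45.
Total value = 190.56

190.56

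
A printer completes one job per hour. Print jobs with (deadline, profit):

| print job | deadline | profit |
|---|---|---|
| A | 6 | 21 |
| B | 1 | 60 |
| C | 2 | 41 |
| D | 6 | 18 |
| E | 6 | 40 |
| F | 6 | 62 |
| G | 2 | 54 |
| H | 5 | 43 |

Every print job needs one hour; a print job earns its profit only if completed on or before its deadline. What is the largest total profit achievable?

280

Sort by profit descending; place each in the latest free slot ≤ its deadline.
By profit: F(d6,62), B(d1,60), G(d2,54), H(d5,43), C(d2,41), E(d6,40), A(d6,21), D(d6,18)
F→slot 6; B→slot 1; G→slot 2; H→slot 5; C skipped; E→slot 4; A→slot 3; D skipped.
Profit = 60 + 54 + 21 + 40 + 43 + 62 = 280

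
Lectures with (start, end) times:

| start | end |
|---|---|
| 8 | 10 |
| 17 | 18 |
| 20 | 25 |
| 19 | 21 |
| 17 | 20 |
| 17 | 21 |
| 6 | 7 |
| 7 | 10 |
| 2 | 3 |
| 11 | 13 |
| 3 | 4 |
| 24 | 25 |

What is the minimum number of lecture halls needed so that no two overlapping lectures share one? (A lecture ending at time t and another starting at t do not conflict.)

Events (time:±→running): 2:+→1 3:-→0 3:+→1 4:-→0 6:+→1 7:-→0 7:+→1 8:+→2 10:-→1 10:-→0 11:+→1 13:-→0 17:+→1 17:+→2 17:+→3 … peak 3.

3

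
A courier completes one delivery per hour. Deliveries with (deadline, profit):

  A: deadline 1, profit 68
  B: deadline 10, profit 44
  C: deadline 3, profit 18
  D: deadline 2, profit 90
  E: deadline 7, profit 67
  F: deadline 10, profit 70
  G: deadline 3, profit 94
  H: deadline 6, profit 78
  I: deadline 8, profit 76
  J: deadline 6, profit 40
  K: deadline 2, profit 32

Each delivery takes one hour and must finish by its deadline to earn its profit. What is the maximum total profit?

627

Take jobs in profit order; each goes to the latest open slot no later than its deadline.
By profit: G(d3,94), D(d2,90), H(d6,78), I(d8,76), F(d10,70), A(d1,68), E(d7,67), B(d10,44), J(d6,40), K(d2,32), C(d3,18)
G→slot 3; D→slot 2; H→slot 6; I→slot 8; F→slot 10; A→slot 1; E→slot 7; B→slot 9; J→slot 5; K skipped; C skipped.
Profit = 68 + 90 + 94 + 40 + 78 + 67 + 76 + 44 + 70 = 627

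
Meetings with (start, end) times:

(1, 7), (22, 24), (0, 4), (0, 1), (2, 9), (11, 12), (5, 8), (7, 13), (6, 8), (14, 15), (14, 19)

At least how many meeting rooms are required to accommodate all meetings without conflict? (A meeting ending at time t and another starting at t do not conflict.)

4

Count concurrent intervals with a sweep; the peak is the room count.
Events (time:±→running): 0:+→1 0:+→2 1:-→1 1:+→2 2:+→3 4:-→2 5:+→3 6:+→4 … peak 4.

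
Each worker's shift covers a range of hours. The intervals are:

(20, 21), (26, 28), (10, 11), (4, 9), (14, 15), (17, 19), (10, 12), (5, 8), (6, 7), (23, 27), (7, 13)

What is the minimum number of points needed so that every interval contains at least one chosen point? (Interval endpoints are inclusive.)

Sort by right endpoint; whenever an interval is uncovered, place a point at its right end.
Sorted: [6,7] [5,8] [4,9] [10,11] [10,12] [7,13] [14,15] [17,19] [20,21] [23,27] [26,28]
{[6,7],[5,8],[4,9]} hit by 7; {[10,11],[10,12],[7,13]} hit by 11; {[14,15]} hit by 15; {[17,19]} hit by 19; {[20,21]} hit by 21; {[23,27],[26,28]} hit by 27.
Points: 7, 11, 15, 19, 21, 27 (6 total).

6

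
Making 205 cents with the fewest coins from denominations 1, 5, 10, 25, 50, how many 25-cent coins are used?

0

Greedy: take as many of the largest coin as possible, then repeat with the remainder.
205 − 4×50→5 − 1×5→0
Count of 25: 0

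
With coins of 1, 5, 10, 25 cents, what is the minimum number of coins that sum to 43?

6

Greedy: take as many of the largest coin as possible, then repeat with the remainder.
43 = 1×25 + 1×10 + 1×5 + 3×1
Total coins = 1 + 1 + 1 + 3 = 6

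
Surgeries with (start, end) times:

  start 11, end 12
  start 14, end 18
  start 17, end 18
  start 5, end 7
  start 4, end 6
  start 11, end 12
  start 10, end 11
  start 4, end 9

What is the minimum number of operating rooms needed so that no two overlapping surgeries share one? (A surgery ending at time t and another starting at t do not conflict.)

3

The answer is the maximum number of intervals overlapping at any instant.
Events (time:±→running): 4:+→1 4:+→2 5:+→3 … peak 3.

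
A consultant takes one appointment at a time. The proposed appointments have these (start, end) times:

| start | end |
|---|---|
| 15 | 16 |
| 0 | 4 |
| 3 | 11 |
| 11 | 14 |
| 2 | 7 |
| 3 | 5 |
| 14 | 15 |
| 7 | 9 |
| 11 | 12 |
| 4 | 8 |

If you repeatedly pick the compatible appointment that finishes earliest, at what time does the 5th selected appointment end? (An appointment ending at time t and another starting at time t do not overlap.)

16

By end time: (0,4), (3,5), (2,7), (4,8), (7,9), (3,11), (11,12), (11,14), (14,15), (15,16).
Pick (0,4); next start ≥ 4 → (4,8); next start ≥ 8 → (11,12); next start ≥ 12 → (14,15); next start ≥ 15 → (15,16).
Selected: (0,4) (4,8) (11,12) (14,15) (15,16)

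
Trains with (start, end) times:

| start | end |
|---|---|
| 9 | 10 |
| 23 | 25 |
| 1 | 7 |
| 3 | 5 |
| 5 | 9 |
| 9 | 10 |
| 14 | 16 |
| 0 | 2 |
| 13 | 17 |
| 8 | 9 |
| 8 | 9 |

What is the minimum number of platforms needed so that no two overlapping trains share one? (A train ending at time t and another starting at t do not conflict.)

3

The answer is the maximum number of intervals overlapping at any instant.
Events (time:±→running): 0:+→1 1:+→2 2:-→1 3:+→2 5:-→1 5:+→2 7:-→1 8:+→2 8:+→3 … peak 3.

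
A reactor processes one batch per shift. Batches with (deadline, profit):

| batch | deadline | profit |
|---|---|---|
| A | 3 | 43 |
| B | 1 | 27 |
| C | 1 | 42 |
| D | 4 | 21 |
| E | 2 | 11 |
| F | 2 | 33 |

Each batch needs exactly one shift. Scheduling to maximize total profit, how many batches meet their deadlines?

Sort by profit descending; place each in the latest free slot ≤ its deadline.
By profit: A(d3,43), C(d1,42), F(d2,33), B(d1,27), D(d4,21), E(d2,11)
A→slot 3; C→slot 1; F→slot 2; B skipped; D→slot 4; E skipped.
4 of 6 scheduled.

4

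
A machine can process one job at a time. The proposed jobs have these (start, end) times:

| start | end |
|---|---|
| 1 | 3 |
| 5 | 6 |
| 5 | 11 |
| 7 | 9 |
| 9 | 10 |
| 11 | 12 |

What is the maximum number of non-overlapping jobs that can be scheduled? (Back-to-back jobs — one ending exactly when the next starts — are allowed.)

5

Sort by end time and greedily take each interval whose start is ≥ the last chosen end.
Sorted by end: (1,3)  (5,6)  (7,9)  (9,10)  (5,11)  (11,12)
take (1,3); take (5,6); take (7,9); take (9,10); take (11,12).
Selected 5 jobs.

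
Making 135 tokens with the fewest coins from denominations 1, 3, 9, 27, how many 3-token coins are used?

0

Greedy: take as many of the largest coin as possible, then repeat with the remainder.
135 − 5×27→0
Count of 3: 0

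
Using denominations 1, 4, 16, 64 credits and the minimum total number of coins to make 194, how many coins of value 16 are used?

0

194 = 3×64 + 2×1
Count of 16: 0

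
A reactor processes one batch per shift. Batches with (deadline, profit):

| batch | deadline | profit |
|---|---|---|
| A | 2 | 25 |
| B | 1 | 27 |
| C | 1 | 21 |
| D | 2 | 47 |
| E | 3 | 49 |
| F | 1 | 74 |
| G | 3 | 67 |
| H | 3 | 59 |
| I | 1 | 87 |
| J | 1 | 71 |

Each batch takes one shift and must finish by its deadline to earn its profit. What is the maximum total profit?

Sort by profit descending; place each in the latest free slot ≤ its deadline.
Profit order: I=87 F=74 J=71 G=67 H=59 E=49 D=47 B=27 A=25 C=21
Assign: I→slot 1, F skipped, J skipped, G→slot 3, H→slot 2, E skipped, D skipped, B skipped, A skipped, C skipped.
Slots: [1:I] [2:H] [3:G]
Profit = 87 + 59 + 67 = 213

213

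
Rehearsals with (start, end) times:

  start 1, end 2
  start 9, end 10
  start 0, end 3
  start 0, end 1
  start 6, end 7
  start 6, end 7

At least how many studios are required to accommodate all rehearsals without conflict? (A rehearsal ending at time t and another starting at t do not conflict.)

Events (time:±→running): 0:+→1 0:+→2 … peak 2.

2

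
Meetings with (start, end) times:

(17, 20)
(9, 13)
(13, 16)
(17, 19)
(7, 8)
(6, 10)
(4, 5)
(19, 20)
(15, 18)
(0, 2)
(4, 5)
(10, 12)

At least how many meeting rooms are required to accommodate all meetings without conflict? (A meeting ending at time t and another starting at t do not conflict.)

Events (time:±→running): 0:+→1 2:-→0 4:+→1 4:+→2 5:-→1 5:-→0 6:+→1 7:+→2 8:-→1 9:+→2 10:-→1 10:+→2 12:-→1 13:-→0 13:+→1 15:+→2 16:-→1 17:+→2 17:+→3 … peak 3.

3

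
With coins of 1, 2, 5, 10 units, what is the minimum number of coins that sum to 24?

4

24 − 2×10→4 − 2×2→0
Total coins = 2 + 2 = 4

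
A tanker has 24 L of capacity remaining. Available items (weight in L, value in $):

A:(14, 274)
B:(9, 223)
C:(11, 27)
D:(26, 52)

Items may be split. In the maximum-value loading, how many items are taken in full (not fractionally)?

2

Greedy by value/weight ratio, highest first.
Ratios (sorted): B 24.78, A 19.57, C 2.45, D 2.00
take B (9 @ 223); take A (14 @ 274); take 1/11 of C → 2.45. Capacity used 24/24.
2 item(s) taken whole; one partial (take 1/11 of C).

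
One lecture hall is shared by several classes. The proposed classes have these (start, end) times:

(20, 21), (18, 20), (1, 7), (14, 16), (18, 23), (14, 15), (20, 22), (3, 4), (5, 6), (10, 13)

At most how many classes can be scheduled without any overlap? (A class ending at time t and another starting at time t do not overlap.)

Sort by end time and greedily take each interval whose start is ≥ the last chosen end.
Sorted by end: (3,4)  (5,6)  (1,7)  (10,13)  (14,15)  (14,16)  (18,20)  (20,21)  (20,22)  (18,23)
take (3,4); take (5,6); skip (1,7); take (10,13); take (14,15); take (18,20); take (20,21); skip (20,22); skip (18,23).
Selected 6 classes.

6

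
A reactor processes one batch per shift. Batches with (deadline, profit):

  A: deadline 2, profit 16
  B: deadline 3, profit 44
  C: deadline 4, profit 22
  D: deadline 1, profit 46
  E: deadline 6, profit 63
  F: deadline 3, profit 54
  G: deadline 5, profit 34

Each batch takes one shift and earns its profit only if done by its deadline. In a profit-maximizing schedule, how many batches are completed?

Sort by profit descending; place each in the latest free slot ≤ its deadline.
Profit order: E=63 F=54 D=46 B=44 G=34 C=22 A=16
Assign: E→slot 6, F→slot 3, D→slot 1, B→slot 2, G→slot 5, C→slot 4, A skipped.
Slots: [1:D] [2:B] [3:F] [4:C] [5:G] [6:E]
6 of 7 scheduled.

6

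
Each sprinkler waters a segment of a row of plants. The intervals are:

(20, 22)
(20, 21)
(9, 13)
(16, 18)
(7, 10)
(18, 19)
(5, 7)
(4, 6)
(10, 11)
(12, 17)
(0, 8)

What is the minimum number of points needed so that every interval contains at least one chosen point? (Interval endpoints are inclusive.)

5

Sort by right endpoint; whenever an interval is uncovered, place a point at its right end.
By right end: [4,6]  [5,7]  [0,8]  [7,10]  [10,11]  [9,13]  [12,17]  [16,18]  [18,19]  [20,21]  [20,22]
[4,6] uncovered → point at 6; [7,10] uncovered → point at 10; [12,17] uncovered → point at 17; [18,19] uncovered → point at 19; [20,21] uncovered → point at 21.
Points: 6, 10, 17, 19, 21 (5 total).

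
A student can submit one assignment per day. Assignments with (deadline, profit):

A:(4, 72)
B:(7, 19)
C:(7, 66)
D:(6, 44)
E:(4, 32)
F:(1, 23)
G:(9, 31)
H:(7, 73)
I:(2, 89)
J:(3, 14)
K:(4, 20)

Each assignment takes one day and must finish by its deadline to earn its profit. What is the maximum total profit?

430

Sort by profit descending; place each in the latest free slot ≤ its deadline.
Profit order: I=89 H=73 A=72 C=66 D=44 E=32 G=31 F=23 K=20 B=19 J=14
Assign: I→slot 2, H→slot 7, A→slot 4, C→slot 6, D→slot 5, E→slot 3, G→slot 9, F→slot 1, K skipped, B skipped, J skipped.
Slots: [1:F] [2:I] [3:E] [4:A] [5:D] [6:C] [7:H] [9:G]
Profit = 23 + 89 + 32 + 72 + 44 + 66 + 73 + 31 = 430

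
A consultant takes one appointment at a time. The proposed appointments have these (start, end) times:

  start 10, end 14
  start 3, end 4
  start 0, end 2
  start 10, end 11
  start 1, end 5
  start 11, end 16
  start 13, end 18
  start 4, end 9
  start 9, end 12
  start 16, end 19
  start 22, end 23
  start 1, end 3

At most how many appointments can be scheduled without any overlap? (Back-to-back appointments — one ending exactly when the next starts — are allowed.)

7

Sorted by end: (0,2)  (1,3)  (3,4)  (1,5)  (4,9)  (10,11)  (9,12)  (10,14)  (11,16)  (13,18)  (16,19)  (22,23)
take (0,2); skip (1,3); take (3,4); skip (1,5); take (4,9); take (10,11); skip (10,14); take (11,16); skip (13,18); take (16,19); take (22,23).
Selected 7 appointments.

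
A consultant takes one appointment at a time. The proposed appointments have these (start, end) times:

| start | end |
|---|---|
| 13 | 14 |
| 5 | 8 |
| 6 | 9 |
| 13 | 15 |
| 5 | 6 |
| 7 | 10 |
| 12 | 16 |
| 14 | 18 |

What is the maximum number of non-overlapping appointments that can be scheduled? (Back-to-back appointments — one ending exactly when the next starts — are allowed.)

By end time: (5,6), (5,8), (6,9), (7,10), (13,14), (13,15), (12,16), (14,18).
Pick (5,6); next start ≥ 6 → (6,9); next start ≥ 9 → (13,14); next start ≥ 14 → (14,18).
Selected 4 appointments.

4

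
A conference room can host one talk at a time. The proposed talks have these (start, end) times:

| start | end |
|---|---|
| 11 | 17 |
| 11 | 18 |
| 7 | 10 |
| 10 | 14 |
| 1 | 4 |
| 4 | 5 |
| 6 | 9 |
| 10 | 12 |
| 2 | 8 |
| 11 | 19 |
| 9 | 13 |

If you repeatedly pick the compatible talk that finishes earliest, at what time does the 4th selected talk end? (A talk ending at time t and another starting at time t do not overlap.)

12

Sorted by end: (1,4)  (4,5)  (2,8)  (6,9)  (7,10)  (10,12)  (9,13)  (10,14)  (11,17)  (11,18)  (11,19)
take (1,4); take (4,5); take (6,9); take (10,12); skip (10,14).
Selected: (1,4) (4,5) (6,9) (10,12)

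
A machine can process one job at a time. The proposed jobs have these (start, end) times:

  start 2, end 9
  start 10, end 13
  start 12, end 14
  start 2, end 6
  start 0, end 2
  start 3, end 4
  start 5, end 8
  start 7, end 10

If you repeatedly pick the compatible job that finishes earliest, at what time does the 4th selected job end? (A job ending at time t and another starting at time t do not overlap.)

13

Order by finish time; keep every interval that doesn't clash with the previous kept one.
Sorted by end: (0,2)  (3,4)  (2,6)  (5,8)  (2,9)  (7,10)  (10,13)  (12,14)
take (0,2); take (3,4); take (5,8); skip (7,10); take (10,13).
Selected: (0,2) (3,4) (5,8) (10,13)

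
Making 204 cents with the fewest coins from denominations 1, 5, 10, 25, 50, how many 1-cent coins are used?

204 − 4×50→4 − 4×1→0
Count of 1: 4

4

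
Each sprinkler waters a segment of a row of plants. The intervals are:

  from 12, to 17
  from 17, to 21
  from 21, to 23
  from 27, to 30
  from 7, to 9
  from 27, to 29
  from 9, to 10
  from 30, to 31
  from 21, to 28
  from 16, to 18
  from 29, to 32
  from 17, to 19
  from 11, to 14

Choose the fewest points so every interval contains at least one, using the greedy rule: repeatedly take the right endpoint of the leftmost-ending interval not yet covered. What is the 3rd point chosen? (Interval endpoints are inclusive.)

18

Sort by right endpoint; whenever an interval is uncovered, place a point at its right end.
Sorted: [7,9] [9,10] [11,14] [12,17] [16,18] [17,19] [17,21] [21,23] [21,28] [27,29] [27,30] [30,31] [29,32]
{[7,9],[9,10]} hit by 9; {[11,14],[12,17]} hit by 14; {[16,18],[17,19],[17,21]} hit by 18; {[21,23],[21,28]} hit by 23; {[27,29],[27,30]} hit by 29; {[30,31],[29,32]} hit by 31.
Points: 9, 14, 18, 23, 29, 31 (6 total).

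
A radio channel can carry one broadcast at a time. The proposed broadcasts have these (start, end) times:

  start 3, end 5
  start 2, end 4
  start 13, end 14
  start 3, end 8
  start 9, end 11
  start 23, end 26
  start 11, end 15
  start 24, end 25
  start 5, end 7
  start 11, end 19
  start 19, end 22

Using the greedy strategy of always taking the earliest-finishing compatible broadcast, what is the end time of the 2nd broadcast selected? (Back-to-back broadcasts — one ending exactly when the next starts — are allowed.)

7

Sort by end time and greedily take each interval whose start is ≥ the last chosen end.
By end time: (2,4), (3,5), (5,7), (3,8), (9,11), (13,14), (11,15), (11,19), (19,22), (24,25), (23,26).
Pick (2,4); next start ≥ 4 → (5,7); next start ≥ 7 → (9,11); next start ≥ 11 → (13,14); next start ≥ 14 → (19,22); next start ≥ 22 → (24,25).
Selected: (2,4) (5,7) (9,11) (13,14) (19,22) (24,25)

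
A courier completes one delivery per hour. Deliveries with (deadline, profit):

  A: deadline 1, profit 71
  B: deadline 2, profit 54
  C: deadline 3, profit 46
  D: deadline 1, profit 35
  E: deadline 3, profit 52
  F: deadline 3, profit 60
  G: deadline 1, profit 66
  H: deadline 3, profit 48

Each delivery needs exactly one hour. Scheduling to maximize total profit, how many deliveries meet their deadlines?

3

By profit: A(d1,71), G(d1,66), F(d3,60), B(d2,54), E(d3,52), H(d3,48), C(d3,46), D(d1,35)
A→slot 1; G skipped; F→slot 3; B→slot 2; E skipped; H skipped; C skipped; D skipped.
3 of 8 scheduled.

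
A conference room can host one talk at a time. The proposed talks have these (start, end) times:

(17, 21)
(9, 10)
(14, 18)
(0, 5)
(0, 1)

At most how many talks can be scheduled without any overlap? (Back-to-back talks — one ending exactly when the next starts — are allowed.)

3

Sort by end time and greedily take each interval whose start is ≥ the last chosen end.
By end time: (0,1), (0,5), (9,10), (14,18), (17,21).
Pick (0,1); next start ≥ 1 → (9,10); next start ≥ 10 → (14,18).
Selected 3 talks.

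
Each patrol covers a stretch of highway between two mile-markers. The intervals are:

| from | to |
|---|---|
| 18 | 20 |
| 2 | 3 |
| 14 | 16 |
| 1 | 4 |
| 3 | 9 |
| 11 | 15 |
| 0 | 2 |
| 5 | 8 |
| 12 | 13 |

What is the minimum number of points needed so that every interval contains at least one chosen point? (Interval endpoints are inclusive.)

5

By right end: [0,2]  [2,3]  [1,4]  [5,8]  [3,9]  [12,13]  [11,15]  [14,16]  [18,20]
[0,2] uncovered → point at 2; [5,8] uncovered → point at 8; [12,13] uncovered → point at 13; [14,16] uncovered → point at 16; [18,20] uncovered → point at 20.
Points: 2, 8, 13, 16, 20 (5 total).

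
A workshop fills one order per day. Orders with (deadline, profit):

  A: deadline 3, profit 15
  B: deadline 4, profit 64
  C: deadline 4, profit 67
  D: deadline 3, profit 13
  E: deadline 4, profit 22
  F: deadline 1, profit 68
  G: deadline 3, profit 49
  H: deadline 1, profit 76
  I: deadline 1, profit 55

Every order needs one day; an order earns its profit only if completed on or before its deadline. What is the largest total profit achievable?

By profit: H(d1,76), F(d1,68), C(d4,67), B(d4,64), I(d1,55), G(d3,49), E(d4,22), A(d3,15), D(d3,13)
H→slot 1; F skipped; C→slot 4; B→slot 3; I skipped; G→slot 2; E skipped; A skipped; D skipped.
Profit = 76 + 49 + 64 + 67 = 256

256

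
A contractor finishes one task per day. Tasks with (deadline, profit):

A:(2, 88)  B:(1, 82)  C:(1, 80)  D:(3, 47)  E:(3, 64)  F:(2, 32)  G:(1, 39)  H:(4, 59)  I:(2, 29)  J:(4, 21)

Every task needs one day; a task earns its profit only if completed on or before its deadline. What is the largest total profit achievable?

Take jobs in profit order; each goes to the latest open slot no later than its deadline.
By profit: A(d2,88), B(d1,82), C(d1,80), E(d3,64), H(d4,59), D(d3,47), G(d1,39), F(d2,32), I(d2,29), J(d4,21)
A→slot 2; B→slot 1; C skipped; E→slot 3; H→slot 4; D skipped; G skipped; F skipped; I skipped; J skipped.
Profit = 82 + 88 + 64 + 59 = 293

293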